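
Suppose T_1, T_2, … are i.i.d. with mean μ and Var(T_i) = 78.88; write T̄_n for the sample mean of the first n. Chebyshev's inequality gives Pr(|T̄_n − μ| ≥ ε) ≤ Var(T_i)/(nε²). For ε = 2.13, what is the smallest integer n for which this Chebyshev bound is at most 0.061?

286

Require 78.88/(n·2.13²) ≤ 0.061, i.e. n ≥ 78.88/(0.061·2.13²) = 285.022.
The smallest integer n is 286.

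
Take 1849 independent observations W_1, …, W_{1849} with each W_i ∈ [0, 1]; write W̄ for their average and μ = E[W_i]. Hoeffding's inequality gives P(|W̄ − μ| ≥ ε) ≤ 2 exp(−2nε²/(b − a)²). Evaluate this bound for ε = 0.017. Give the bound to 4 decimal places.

Exponent: 2nε²/(b − a)² = 2·1849·0.017² / 1² = 1.06872.
Bound = 2·exp(−1.06872) = 0.68689.

0.6869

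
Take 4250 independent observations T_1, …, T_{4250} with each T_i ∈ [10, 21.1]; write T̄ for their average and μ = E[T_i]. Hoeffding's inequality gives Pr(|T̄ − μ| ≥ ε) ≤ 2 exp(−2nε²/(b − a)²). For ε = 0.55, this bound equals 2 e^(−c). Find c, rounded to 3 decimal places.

c = 2nε²/(b − a)² = 2·4250·0.55² / 11.1² = 20.8688.

20.869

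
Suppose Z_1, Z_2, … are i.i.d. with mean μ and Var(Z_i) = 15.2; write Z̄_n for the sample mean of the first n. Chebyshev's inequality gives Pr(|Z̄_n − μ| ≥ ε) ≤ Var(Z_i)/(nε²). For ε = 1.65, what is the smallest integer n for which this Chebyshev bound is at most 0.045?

125

Require 15.2/(n·1.65²) ≤ 0.045, i.e. n ≥ 15.2/(0.045·1.65²) = 124.069.
The smallest integer n is 125.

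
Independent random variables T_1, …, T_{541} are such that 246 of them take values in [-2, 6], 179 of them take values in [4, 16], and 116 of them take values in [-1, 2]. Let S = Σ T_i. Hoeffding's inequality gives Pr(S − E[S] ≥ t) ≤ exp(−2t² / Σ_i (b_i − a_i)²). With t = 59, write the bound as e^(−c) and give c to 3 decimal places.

0.164

Σ(b_i − a_i)² = 246·8² + 179·12² + 116·3² = 42564.
c = 2t² / 42564 = 2·59² / 42564 = 0.1636.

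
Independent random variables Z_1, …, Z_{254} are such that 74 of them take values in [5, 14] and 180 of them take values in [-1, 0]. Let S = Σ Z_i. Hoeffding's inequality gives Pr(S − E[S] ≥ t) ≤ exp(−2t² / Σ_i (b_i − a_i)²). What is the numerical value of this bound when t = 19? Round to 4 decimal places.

0.8896

Σ(b_i − a_i)² = 74·9² + 180·1² = 6174.
Exponent = 2·19² / 6174 = 0.11694.
Bound = exp(−0.11694) = 0.88964.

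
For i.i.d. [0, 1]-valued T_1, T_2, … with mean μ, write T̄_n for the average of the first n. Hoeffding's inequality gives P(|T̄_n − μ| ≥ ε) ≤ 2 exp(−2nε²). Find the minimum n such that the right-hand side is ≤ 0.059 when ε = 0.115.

Require 2·exp(−2nε²) ≤ 0.059, i.e. 2nε² ≥ ln(2/0.059) = 3.523365.
So n ≥ 3.523365 / (2·0.115²) = 133.209.
The smallest integer n is 134.

134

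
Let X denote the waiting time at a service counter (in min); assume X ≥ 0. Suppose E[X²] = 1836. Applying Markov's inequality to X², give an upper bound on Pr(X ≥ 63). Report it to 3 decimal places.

Since X ≥ 0, the event {X ≥ 63} is the same as {X² ≥ 3969}.
Markov's inequality applied to X² gives Pr(X² ≥ 3969) ≤ E[X²]/3969 = 1836/3969 = 0.4626.

0.463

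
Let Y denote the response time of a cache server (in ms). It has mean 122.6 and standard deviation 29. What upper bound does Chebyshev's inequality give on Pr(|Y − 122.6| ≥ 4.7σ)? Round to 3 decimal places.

0.045

Chebyshev: Pr(|Y − μ| ≥ t) ≤ Var(Y)/t².
Var(Y) = σ² = 29² = 841.
t = 4.7·29 = 136.3.
Bound = 841 / 18577.69 = 0.0453.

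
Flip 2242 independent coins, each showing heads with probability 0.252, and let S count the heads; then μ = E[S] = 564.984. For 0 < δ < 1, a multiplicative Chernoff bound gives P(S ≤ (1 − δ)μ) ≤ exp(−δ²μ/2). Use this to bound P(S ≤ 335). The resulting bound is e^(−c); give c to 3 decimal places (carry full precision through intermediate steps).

46.809

Write 335 = (1 − δ)μ, so δ = 1 − 335/564.984 = 0.4070629…
Then the exponent is δ²μ/2 = (μ − 335)²/(2μ) = 46.808972.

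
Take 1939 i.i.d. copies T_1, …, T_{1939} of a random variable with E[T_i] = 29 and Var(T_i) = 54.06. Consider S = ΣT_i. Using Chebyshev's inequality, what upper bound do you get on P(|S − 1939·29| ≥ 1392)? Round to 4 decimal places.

0.0541

Var(S) = n·Var(T_i) = 1939·54.06 = 104822.34.
Chebyshev: P(|S − 1939·29| ≥ 1392) ≤ Var(S)/1392² = 104822.34/1937664 = 0.0541.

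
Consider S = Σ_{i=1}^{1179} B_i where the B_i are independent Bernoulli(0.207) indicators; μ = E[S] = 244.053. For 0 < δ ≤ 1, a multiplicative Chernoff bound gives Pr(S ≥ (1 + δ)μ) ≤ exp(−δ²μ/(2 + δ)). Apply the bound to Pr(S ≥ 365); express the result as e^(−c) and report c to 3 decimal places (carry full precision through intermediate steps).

24.018

Write 365 = (1 + δ)μ, so δ = 365/244.053 − 1 = 0.4955768…
Then the exponent is δ²μ/(2 + δ) = (365 − μ)² / (μ·(2 + δ)) = 24.017905.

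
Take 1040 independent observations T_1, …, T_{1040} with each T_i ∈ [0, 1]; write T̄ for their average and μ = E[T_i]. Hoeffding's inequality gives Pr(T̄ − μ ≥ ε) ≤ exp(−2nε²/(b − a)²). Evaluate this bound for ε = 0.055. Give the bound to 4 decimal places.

Exponent: 2nε²/(b − a)² = 2·1040·0.055² / 1² = 6.29200.
Bound = exp(−6.29200) = 0.00185.

0.0019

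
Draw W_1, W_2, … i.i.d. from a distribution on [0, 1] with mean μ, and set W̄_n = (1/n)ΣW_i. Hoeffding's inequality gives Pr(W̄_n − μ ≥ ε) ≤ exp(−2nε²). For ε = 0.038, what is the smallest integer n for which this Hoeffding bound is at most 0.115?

Require exp(−2nε²) ≤ 0.115, i.e. 2nε² ≥ ln(1/0.115) = 2.162823.
So n ≥ 2.162823 / (2·0.038²) = 748.900.
The smallest integer n is 749.

749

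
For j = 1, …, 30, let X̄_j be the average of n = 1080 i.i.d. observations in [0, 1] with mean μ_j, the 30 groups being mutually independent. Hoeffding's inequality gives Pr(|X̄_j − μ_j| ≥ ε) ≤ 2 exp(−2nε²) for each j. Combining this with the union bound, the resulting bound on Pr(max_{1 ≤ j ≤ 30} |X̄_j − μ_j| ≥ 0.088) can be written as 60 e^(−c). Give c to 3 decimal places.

Union bound over the 30 events: Pr(max_{1 ≤ j ≤ 30} |X̄_j − μ_j| ≥ 0.088) ≤ 30·2·exp(−2nε²) = 60 exp(−2·1080·0.088²).
So c = 2·1080·0.088² = 16.7270.

16.727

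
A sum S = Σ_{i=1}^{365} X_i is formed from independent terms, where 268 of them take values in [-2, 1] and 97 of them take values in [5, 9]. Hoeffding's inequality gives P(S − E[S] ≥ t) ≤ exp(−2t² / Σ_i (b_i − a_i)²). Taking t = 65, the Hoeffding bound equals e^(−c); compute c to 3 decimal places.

Σ(b_i − a_i)² = 268·3² + 97·4² = 3964.
c = 2t² / 3964 = 2·65² / 3964 = 2.1317.

2.132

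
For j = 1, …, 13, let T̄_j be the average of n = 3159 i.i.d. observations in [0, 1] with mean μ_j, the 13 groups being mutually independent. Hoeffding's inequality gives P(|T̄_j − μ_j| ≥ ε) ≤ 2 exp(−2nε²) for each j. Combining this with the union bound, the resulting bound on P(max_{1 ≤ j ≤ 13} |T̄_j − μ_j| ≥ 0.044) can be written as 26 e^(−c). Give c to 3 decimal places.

Union bound over the 13 events: P(max_{1 ≤ j ≤ 13} |T̄_j − μ_j| ≥ 0.044) ≤ 13·2·exp(−2nε²) = 26 exp(−2·3159·0.044²).
So c = 2·3159·0.044² = 12.2316.

12.232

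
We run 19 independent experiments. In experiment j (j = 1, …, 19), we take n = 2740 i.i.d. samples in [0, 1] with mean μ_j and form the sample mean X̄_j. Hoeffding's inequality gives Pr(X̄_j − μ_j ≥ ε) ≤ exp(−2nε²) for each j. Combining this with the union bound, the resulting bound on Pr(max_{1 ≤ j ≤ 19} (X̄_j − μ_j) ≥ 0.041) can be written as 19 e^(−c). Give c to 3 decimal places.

9.212

Union bound over the 19 events: Pr(max_{1 ≤ j ≤ 19} (X̄_j − μ_j) ≥ 0.041) ≤ 19·exp(−2nε²) = 19 exp(−2·2740·0.041²).
So c = 2·2740·0.041² = 9.2119.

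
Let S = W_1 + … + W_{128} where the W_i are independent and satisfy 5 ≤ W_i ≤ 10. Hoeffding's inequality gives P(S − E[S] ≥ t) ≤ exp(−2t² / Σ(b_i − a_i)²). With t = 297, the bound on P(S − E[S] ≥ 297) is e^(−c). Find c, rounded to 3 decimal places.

55.131

Σ(b_i − a_i)² = 128·(5)² = 3200.
c = 2t²/3200 = 2·297²/3200 = 55.1306.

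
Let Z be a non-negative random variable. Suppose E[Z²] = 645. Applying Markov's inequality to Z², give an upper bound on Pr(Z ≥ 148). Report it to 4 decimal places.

0.0294

Since Z ≥ 0, the event {Z ≥ 148} is the same as {Z² ≥ 21904}.
Markov's inequality applied to Z² gives Pr(Z² ≥ 21904) ≤ E[Z²]/21904 = 645/21904 = 0.0294.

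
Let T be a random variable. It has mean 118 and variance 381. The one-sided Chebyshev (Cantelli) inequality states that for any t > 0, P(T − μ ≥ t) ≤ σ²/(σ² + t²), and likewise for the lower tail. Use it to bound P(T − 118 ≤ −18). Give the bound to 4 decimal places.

Here σ² = 381 and t = 18, so σ² + t² = 705.
Cantelli's bound: 381/705 = 0.5404.

0.5404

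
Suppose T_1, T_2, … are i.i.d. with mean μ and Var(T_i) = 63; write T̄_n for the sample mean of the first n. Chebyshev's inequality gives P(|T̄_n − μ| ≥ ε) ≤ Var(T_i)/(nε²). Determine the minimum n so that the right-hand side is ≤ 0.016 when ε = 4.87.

Require 63/(n·4.87²) ≤ 0.016, i.e. n ≥ 63/(0.016·4.87²) = 166.021.
The smallest integer n is 167.

167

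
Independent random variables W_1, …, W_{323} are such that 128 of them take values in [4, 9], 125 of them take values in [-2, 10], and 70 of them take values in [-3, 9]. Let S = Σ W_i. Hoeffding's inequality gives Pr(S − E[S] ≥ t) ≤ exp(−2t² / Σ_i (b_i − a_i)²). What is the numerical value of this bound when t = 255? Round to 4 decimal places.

Σ(b_i − a_i)² = 128·5² + 125·12² + 70·12² = 31280.
Exponent = 2·255² / 31280 = 4.15761.
Bound = exp(−4.15761) = 0.01564.

0.0156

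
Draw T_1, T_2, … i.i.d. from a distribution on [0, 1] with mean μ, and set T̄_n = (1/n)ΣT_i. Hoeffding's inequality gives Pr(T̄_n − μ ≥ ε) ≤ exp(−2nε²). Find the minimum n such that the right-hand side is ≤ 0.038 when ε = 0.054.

561

Require exp(−2nε²) ≤ 0.038, i.e. 2nε² ≥ ln(1/0.038) = 3.270169.
So n ≥ 3.270169 / (2·0.054²) = 560.729.
The smallest integer n is 561.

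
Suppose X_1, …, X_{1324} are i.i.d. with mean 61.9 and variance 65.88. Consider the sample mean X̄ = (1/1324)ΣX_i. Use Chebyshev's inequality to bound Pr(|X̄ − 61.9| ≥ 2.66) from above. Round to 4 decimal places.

Var(X̄) = Var(X_i)/n = 65.88/1324 = 0.049758.
Chebyshev: Pr(|X̄ − 61.9| ≥ 2.66) ≤ Var(X̄)/(2.66)² = 65.88/(1324·2.66²) = 0.0070.

0.0070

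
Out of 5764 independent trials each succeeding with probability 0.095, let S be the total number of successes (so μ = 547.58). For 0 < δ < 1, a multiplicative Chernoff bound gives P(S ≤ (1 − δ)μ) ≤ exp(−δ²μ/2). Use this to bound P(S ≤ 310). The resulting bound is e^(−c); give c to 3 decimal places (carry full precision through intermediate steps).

51.540

Write 310 = (1 − δ)μ, so δ = 1 − 310/547.58 = 0.4338727…
Then the exponent is δ²μ/2 = (μ − 310)²/(2μ) = 51.539735.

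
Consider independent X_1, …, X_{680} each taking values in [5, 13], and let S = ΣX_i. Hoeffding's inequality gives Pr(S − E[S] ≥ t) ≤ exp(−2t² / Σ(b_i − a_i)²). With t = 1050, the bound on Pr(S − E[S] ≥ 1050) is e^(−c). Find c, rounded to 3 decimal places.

50.666

Σ(b_i − a_i)² = 680·(8)² = 43520.
c = 2t²/43520 = 2·1050²/43520 = 50.6664.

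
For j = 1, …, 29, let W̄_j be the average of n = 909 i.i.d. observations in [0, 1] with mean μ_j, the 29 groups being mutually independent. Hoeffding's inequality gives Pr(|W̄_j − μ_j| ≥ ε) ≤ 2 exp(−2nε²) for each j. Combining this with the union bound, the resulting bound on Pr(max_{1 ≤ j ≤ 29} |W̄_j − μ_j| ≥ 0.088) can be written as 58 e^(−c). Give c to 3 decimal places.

14.079

Union bound over the 29 events: Pr(max_{1 ≤ j ≤ 29} |W̄_j − μ_j| ≥ 0.088) ≤ 29·2·exp(−2nε²) = 58 exp(−2·909·0.088²).
So c = 2·909·0.088² = 14.0786.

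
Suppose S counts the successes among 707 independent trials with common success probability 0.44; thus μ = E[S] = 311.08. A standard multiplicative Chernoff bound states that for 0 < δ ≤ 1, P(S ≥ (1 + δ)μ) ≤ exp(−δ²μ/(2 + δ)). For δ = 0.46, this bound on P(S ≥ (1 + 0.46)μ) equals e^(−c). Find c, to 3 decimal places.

c = δ²μ/(2 + δ) = 0.46²·311.08/(2 + 0.46) = 26.7579.

26.758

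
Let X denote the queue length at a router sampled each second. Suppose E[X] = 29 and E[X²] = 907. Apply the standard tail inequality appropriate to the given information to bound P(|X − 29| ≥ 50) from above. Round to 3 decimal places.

The first two moments determine the variance, so Chebyshev's inequality is the sharpest standard bound available.
Var(X) = E[X²] − (E[X])² = 907 − 841 = 66.
Chebyshev's inequality: P(|X − μ| ≥ t) ≤ Var(X)/t² = 66/2500 = 0.0264.

0.026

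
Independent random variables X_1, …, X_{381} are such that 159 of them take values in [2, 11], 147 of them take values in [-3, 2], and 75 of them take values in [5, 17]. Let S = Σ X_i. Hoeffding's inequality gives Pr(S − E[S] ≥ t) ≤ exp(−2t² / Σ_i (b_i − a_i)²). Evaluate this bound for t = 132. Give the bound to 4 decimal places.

Σ(b_i − a_i)² = 159·9² + 147·5² + 75·12² = 27354.
Exponent = 2·132² / 27354 = 1.27396.
Bound = exp(−1.27396) = 0.27972.

0.2797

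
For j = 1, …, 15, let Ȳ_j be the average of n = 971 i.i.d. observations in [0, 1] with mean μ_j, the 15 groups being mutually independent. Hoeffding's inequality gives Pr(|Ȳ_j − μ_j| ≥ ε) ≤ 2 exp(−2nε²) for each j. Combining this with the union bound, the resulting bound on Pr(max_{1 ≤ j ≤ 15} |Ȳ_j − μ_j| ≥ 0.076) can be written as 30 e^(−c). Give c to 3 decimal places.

Union bound over the 15 events: Pr(max_{1 ≤ j ≤ 15} |Ȳ_j − μ_j| ≥ 0.076) ≤ 15·2·exp(−2nε²) = 30 exp(−2·971·0.076²).
So c = 2·971·0.076² = 11.2170.

11.217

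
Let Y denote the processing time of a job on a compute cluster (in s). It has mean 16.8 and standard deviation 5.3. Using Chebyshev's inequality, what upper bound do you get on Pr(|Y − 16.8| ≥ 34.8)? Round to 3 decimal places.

0.023

Chebyshev: Pr(|Y − μ| ≥ t) ≤ Var(Y)/t².
Var(Y) = σ² = 5.3² = 28.09.
Bound = 28.09 / 1211.04 = 0.0232.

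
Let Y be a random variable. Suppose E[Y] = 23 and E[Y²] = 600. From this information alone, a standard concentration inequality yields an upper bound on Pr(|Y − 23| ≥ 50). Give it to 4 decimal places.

The first two moments determine the variance, so Chebyshev's inequality is the sharpest standard bound available.
Var(Y) = E[Y²] − (E[Y])² = 600 − 529 = 71.
Chebyshev's inequality: Pr(|Y − μ| ≥ t) ≤ Var(Y)/t² = 71/2500 = 0.0284.

0.0284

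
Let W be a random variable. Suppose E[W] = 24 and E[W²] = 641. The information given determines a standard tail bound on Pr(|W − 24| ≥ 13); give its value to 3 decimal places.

The first two moments determine the variance, so Chebyshev's inequality is the sharpest standard bound available.
Var(W) = E[W²] − (E[W])² = 641 − 576 = 65.
Chebyshev's inequality: Pr(|W − μ| ≥ t) ≤ Var(W)/t² = 65/169 = 0.3846.

0.385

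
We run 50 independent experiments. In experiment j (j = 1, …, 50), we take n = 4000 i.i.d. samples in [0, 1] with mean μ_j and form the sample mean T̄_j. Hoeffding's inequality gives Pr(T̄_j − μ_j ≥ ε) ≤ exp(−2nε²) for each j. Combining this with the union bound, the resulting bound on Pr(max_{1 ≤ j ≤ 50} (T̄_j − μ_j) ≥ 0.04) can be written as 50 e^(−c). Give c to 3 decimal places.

12.800

Union bound over the 50 events: Pr(max_{1 ≤ j ≤ 50} (T̄_j − μ_j) ≥ 0.04) ≤ 50·exp(−2nε²) = 50 exp(−2·4000·0.04²).
So c = 2·4000·0.04² = 12.8000.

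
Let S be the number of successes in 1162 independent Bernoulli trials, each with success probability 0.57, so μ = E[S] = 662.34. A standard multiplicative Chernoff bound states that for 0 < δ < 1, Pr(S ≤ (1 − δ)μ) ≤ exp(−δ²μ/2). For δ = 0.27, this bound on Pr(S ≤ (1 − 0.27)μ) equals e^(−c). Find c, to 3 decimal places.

c = δ²μ/2 = 0.27²·662.34/2 = 24.1423.

24.142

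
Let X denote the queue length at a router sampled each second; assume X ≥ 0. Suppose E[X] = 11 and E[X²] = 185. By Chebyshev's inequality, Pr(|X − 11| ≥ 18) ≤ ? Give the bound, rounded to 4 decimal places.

0.1975

Var(X) = E[X²] − (E[X])² = 185 − 121 = 64.
Chebyshev's inequality: Pr(|X − μ| ≥ t) ≤ Var(X)/t² = 64/324 = 0.1975.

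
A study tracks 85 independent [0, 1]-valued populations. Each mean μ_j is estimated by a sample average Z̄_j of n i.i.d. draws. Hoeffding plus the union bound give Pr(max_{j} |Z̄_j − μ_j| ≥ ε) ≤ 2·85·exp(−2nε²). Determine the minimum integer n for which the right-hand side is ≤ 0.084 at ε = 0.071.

756

Need 2·85·exp(−2nε²) ≤ 0.084, i.e. exp(−2nε²) ≤ 0.084/170.
So 2nε² ≥ ln(170/0.084) = 7.612737.
Hence n ≥ 7.612737/(2·0.071²) = 755.082.
The smallest integer n is 756.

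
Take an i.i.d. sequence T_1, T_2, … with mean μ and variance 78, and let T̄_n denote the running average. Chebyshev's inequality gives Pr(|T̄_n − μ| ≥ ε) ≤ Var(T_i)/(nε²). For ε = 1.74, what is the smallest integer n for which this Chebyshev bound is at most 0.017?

Require 78/(n·1.74²) ≤ 0.017, i.e. n ≥ 78/(0.017·1.74²) = 1515.469.
The smallest integer n is 1516.

1516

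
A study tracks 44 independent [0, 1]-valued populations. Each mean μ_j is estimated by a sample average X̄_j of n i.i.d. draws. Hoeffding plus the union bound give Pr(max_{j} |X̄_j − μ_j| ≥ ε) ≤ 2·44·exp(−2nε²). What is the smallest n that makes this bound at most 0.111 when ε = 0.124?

Need 2·44·exp(−2nε²) ≤ 0.111, i.e. exp(−2nε²) ≤ 0.111/88.
So 2nε² ≥ ln(88/0.111) = 6.675562.
Hence n ≥ 6.675562/(2·0.124²) = 217.077.
The smallest integer n is 218.

218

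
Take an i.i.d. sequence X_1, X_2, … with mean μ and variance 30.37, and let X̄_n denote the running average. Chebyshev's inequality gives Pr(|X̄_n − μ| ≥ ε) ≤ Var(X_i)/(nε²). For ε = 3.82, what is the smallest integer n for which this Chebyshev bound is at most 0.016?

Require 30.37/(n·3.82²) ≤ 0.016, i.e. n ≥ 30.37/(0.016·3.82²) = 130.076.
The smallest integer n is 131.

131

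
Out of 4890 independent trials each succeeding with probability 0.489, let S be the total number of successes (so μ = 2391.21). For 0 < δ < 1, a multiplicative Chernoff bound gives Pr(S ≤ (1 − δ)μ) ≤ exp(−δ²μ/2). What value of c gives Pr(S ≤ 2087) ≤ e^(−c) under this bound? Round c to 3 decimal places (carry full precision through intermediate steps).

19.351

Write 2087 = (1 − δ)μ, so δ = 1 − 2087/2391.21 = 0.1272201…
Then the exponent is δ²μ/2 = (μ − 2087)²/(2μ) = 19.350815.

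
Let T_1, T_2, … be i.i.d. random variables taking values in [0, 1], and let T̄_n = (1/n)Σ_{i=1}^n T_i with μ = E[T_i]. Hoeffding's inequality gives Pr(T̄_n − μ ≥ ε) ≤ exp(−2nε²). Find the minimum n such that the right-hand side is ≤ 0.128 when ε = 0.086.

139

Require exp(−2nε²) ≤ 0.128, i.e. 2nε² ≥ ln(1/0.128) = 2.055725.
So n ≥ 2.055725 / (2·0.086²) = 138.975.
The smallest integer n is 139.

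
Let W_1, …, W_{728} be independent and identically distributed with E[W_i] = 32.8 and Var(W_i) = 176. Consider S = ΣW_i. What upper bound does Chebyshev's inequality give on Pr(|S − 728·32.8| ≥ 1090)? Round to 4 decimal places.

0.1078

Var(S) = n·Var(W_i) = 728·176 = 128128.
Chebyshev: Pr(|S − 728·32.8| ≥ 1090) ≤ Var(S)/1090² = 128128/1188100 = 0.1078.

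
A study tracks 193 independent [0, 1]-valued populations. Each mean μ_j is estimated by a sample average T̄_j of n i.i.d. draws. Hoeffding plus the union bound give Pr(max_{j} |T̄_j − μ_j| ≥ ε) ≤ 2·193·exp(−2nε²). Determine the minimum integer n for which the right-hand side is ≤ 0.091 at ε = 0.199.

Need 2·193·exp(−2nε²) ≤ 0.091, i.e. exp(−2nε²) ≤ 0.091/386.
So 2nε² ≥ ln(386/0.091) = 8.352733.
Hence n ≥ 8.352733/(2·0.199²) = 105.461.
The smallest integer n is 106.

106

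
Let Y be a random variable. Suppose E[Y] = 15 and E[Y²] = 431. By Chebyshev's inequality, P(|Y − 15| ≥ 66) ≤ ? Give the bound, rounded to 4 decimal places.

Var(Y) = E[Y²] − (E[Y])² = 431 − 225 = 206.
Chebyshev's inequality: P(|Y − μ| ≥ t) ≤ Var(Y)/t² = 206/4356 = 0.0473.

0.0473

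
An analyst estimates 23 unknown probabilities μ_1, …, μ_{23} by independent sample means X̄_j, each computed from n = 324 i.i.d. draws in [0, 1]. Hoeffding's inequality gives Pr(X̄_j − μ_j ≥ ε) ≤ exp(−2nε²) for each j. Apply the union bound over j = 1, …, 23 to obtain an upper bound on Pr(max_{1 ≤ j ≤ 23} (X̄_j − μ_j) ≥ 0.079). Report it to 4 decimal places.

Per-experiment Hoeffding bound: exp(−2·324·0.079²) = exp(−4.04417) = 0.017524.
Union bound over 23 events: 23·0.017524 = 0.40306.

0.4031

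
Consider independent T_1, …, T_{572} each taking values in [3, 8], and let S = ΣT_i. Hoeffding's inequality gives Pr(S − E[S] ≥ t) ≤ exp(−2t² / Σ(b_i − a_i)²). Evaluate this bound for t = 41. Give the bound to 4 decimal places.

0.7905

Σ(b_i − a_i)² = 572·(5)² = 14300.
Exponent = 2·41²/14300 = 0.2351.
Bound = exp(−0.2351) = 0.79049.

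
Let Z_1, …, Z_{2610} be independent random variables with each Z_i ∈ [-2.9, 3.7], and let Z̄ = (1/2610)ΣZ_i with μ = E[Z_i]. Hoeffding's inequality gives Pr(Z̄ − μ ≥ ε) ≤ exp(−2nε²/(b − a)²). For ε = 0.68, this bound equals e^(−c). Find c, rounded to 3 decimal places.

55.412

c = 2nε²/(b − a)² = 2·2610·0.68² / 6.6² = 55.4116.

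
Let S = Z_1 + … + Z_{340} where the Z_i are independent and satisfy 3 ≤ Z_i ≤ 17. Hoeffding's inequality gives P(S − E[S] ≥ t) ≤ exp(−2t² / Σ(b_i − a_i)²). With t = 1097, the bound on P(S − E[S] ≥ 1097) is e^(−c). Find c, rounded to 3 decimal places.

Σ(b_i − a_i)² = 340·(14)² = 66640.
c = 2t²/66640 = 2·1097²/66640 = 36.1167.

36.117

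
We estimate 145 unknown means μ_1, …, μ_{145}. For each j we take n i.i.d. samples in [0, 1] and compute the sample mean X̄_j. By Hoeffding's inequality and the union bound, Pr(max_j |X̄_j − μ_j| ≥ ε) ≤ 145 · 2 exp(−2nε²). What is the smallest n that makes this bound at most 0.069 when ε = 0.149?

188

Need 2·145·exp(−2nε²) ≤ 0.069, i.e. exp(−2nε²) ≤ 0.069/290.
So 2nε² ≥ ln(290/0.069) = 8.343530.
Hence n ≥ 8.343530/(2·0.149²) = 187.909.
The smallest integer n is 188.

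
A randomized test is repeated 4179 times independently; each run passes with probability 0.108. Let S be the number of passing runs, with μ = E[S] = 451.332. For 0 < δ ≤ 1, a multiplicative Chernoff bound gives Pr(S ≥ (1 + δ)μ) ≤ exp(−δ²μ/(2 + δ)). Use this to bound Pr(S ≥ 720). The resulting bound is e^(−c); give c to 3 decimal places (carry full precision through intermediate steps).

61.624

Write 720 = (1 + δ)μ, so δ = 720/451.332 − 1 = 0.595278…
Then the exponent is δ²μ/(2 + δ) = (720 − μ)² / (μ·(2 + δ)) = 61.624283.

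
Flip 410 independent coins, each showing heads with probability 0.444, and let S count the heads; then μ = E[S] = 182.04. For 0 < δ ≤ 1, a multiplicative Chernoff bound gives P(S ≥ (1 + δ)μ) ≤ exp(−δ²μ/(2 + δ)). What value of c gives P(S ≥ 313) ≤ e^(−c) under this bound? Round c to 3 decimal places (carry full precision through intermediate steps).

34.645

Write 313 = (1 + δ)μ, so δ = 313/182.04 − 1 = 0.7194023…
Then the exponent is δ²μ/(2 + δ) = (313 − μ)² / (μ·(2 + δ)) = 34.644719.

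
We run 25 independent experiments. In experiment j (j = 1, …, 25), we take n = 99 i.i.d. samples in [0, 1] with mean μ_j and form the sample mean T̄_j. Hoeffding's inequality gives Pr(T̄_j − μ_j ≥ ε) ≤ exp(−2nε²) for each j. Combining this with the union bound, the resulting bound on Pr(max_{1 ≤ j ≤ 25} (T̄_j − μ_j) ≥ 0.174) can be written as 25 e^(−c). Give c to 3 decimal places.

Union bound over the 25 events: Pr(max_{1 ≤ j ≤ 25} (T̄_j − μ_j) ≥ 0.174) ≤ 25·exp(−2nε²) = 25 exp(−2·99·0.174²).
So c = 2·99·0.174² = 5.9946.

5.995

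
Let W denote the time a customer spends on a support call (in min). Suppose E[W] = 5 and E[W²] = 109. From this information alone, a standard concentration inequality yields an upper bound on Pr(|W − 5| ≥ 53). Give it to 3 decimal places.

0.030

The first two moments determine the variance, so Chebyshev's inequality is the sharpest standard bound available.
Var(W) = E[W²] − (E[W])² = 109 − 25 = 84.
Chebyshev's inequality: Pr(|W − μ| ≥ t) ≤ Var(W)/t² = 84/2809 = 0.0299.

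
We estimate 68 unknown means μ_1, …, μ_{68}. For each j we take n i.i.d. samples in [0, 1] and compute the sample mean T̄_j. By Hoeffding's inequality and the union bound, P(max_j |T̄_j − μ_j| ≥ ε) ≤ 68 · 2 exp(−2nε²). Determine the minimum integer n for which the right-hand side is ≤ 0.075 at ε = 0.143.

184

Need 2·68·exp(−2nε²) ≤ 0.075, i.e. exp(−2nε²) ≤ 0.075/136.
So 2nε² ≥ ln(136/0.075) = 7.502922.
Hence n ≥ 7.502922/(2·0.143²) = 183.454.
The smallest integer n is 184.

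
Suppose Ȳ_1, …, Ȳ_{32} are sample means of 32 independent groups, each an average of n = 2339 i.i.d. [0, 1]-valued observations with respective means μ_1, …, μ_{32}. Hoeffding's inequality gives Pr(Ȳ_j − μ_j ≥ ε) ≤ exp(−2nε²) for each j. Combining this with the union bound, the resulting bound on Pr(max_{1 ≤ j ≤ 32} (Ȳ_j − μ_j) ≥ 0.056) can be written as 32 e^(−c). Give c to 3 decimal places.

14.670

Union bound over the 32 events: Pr(max_{1 ≤ j ≤ 32} (Ȳ_j − μ_j) ≥ 0.056) ≤ 32·exp(−2nε²) = 32 exp(−2·2339·0.056²).
So c = 2·2339·0.056² = 14.6702.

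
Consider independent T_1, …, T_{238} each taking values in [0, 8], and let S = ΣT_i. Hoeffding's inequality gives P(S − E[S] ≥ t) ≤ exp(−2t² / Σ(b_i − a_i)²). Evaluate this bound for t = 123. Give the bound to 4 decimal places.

0.1372

Σ(b_i − a_i)² = 238·(8)² = 15232.
Exponent = 2·123²/15232 = 1.9865.
Bound = exp(−1.9865) = 0.13718.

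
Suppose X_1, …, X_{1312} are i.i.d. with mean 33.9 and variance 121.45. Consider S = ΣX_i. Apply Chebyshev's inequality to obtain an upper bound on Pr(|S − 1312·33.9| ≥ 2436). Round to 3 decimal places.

Var(S) = n·Var(X_i) = 1312·121.45 = 159342.4.
Chebyshev: Pr(|S − 1312·33.9| ≥ 2436) ≤ Var(S)/2436² = 159342.4/5934096 = 0.0269.

0.027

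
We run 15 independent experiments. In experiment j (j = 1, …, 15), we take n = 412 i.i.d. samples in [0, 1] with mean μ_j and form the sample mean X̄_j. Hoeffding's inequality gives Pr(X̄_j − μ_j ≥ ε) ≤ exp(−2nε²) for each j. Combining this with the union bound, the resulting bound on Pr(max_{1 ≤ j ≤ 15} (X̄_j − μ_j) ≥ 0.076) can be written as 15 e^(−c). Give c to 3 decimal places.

4.759

Union bound over the 15 events: Pr(max_{1 ≤ j ≤ 15} (X̄_j − μ_j) ≥ 0.076) ≤ 15·exp(−2nε²) = 15 exp(−2·412·0.076²).
So c = 2·412·0.076² = 4.7594.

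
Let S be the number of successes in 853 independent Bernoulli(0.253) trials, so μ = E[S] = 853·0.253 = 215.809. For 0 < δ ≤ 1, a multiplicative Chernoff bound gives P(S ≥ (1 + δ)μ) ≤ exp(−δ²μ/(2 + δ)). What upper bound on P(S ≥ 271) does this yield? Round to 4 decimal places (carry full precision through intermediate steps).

0.0019

Write 271 = (1 + δ)μ, so δ = 271/215.809 − 1 = 0.25574…
Then the exponent is δ²μ/(2 + δ) = (271 − μ)² / (μ·(2 + δ)) = 6.257170.
Bound = exp(−6.257170) = 0.00192.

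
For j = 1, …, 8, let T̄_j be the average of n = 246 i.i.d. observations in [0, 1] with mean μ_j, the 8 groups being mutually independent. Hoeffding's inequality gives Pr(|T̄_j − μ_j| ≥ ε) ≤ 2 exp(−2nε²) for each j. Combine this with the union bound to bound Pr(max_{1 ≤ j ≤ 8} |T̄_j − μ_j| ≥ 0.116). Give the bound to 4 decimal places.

0.0213

Per-experiment Hoeffding bound: 2·exp(−2·246·0.116²) = 2·exp(−6.62035) = 0.0026659.
Union bound over 8 events: 8·0.0026659 = 0.02133.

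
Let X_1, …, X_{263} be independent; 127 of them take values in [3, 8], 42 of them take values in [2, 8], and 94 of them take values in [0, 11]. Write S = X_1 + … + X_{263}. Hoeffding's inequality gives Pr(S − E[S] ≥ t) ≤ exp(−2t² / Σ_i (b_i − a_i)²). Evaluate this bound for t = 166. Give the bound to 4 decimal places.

0.0323

Σ(b_i − a_i)² = 127·5² + 42·6² + 94·11² = 16061.
Exponent = 2·166² / 16061 = 3.43142.
Bound = exp(−3.43142) = 0.03234.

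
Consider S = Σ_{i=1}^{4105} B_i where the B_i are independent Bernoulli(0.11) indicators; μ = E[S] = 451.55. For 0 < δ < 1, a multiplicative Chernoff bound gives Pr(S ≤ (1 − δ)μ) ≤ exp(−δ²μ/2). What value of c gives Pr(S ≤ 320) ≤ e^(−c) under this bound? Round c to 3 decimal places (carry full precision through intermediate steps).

Write 320 = (1 − δ)μ, so δ = 1 − 320/451.55 = 0.2913299…
Then the exponent is δ²μ/2 = (μ − 320)²/(2μ) = 19.162222.

19.162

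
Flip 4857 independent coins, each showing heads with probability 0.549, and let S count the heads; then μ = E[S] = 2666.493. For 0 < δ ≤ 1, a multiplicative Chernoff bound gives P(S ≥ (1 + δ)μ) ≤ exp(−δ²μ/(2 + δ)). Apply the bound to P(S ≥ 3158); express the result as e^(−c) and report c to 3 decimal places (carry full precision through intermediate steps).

Write 3158 = (1 + δ)μ, so δ = 3158/2666.493 − 1 = 0.1843271…
Then the exponent is δ²μ/(2 + δ) = (3158 − μ)² / (μ·(2 + δ)) = 41.476422.

41.476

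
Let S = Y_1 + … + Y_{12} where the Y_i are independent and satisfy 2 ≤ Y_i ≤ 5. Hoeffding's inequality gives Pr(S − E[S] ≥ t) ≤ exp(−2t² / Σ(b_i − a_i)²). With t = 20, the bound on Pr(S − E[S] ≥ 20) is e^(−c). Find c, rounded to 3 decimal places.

7.407

Σ(b_i − a_i)² = 12·(3)² = 108.
c = 2t²/108 = 2·20²/108 = 7.4074.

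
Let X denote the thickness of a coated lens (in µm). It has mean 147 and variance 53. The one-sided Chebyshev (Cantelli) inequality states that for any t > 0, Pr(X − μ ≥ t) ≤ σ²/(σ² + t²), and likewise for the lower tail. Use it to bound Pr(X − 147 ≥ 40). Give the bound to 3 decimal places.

0.032

Here σ² = 53 and t = 40, so σ² + t² = 1653.
Cantelli's bound: 53/1653 = 0.0321.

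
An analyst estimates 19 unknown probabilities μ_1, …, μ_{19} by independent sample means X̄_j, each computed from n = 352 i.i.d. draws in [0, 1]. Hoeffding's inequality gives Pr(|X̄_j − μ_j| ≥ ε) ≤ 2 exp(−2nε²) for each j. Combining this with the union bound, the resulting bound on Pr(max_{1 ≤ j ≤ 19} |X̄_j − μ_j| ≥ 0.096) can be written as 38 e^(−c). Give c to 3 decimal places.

Union bound over the 19 events: Pr(max_{1 ≤ j ≤ 19} |X̄_j − μ_j| ≥ 0.096) ≤ 19·2·exp(−2nε²) = 38 exp(−2·352·0.096²).
So c = 2·352·0.096² = 6.4881.

6.488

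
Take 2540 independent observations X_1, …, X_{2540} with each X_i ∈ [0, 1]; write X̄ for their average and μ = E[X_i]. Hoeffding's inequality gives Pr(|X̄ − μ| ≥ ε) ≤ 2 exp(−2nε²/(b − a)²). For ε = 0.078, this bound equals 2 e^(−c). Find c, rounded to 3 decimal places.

c = 2nε²/(b − a)² = 2·2540·0.078² / 1² = 30.9067.

30.907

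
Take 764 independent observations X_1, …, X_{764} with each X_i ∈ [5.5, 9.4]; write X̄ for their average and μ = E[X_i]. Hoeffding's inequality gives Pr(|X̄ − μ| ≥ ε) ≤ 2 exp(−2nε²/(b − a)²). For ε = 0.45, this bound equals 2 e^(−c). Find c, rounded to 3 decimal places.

20.343

c = 2nε²/(b − a)² = 2·764·0.45² / 3.9² = 20.3432.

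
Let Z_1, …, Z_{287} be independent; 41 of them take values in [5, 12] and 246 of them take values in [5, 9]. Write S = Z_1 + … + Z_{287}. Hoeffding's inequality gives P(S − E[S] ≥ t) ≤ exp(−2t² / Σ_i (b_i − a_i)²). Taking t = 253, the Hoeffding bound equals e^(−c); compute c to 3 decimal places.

21.534

Σ(b_i − a_i)² = 41·7² + 246·4² = 5945.
c = 2t² / 5945 = 2·253² / 5945 = 21.5337.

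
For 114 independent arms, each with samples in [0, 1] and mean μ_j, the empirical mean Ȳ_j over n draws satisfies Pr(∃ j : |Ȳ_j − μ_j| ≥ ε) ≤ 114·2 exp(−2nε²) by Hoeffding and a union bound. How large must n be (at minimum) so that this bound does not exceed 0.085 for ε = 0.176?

128

Need 2·114·exp(−2nε²) ≤ 0.085, i.e. exp(−2nε²) ≤ 0.085/228.
So 2nε² ≥ ln(228/0.085) = 7.894450.
Hence n ≥ 7.894450/(2·0.176²) = 127.428.
The smallest integer n is 128.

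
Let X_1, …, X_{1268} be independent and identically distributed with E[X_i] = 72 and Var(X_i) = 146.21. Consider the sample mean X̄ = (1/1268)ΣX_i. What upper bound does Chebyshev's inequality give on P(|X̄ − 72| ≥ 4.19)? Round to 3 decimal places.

0.007

Var(X̄) = Var(X_i)/n = 146.21/1268 = 0.11531.
Chebyshev: P(|X̄ − 72| ≥ 4.19) ≤ Var(X̄)/(4.19)² = 146.21/(1268·4.19²) = 0.0066.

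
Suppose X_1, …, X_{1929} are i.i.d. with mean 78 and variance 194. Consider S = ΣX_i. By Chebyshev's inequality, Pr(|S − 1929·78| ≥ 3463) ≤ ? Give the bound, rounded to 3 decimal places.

0.031

Var(S) = n·Var(X_i) = 1929·194 = 374226.
Chebyshev: Pr(|S − 1929·78| ≥ 3463) ≤ Var(S)/3463² = 374226/11992369 = 0.0312.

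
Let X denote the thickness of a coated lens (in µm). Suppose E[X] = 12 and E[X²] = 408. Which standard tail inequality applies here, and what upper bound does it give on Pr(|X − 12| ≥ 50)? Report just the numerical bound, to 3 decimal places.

0.106

The first two moments determine the variance, so Chebyshev's inequality is the sharpest standard bound available.
Var(X) = E[X²] − (E[X])² = 408 − 144 = 264.
Chebyshev's inequality: Pr(|X − μ| ≥ t) ≤ Var(X)/t² = 264/2500 = 0.1056.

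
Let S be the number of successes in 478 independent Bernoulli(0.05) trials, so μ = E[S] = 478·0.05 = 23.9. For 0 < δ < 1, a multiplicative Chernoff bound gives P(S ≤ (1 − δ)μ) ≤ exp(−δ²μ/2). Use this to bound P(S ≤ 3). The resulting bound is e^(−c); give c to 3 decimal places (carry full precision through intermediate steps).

9.138

Write 3 = (1 − δ)μ, so δ = 1 − 3/23.9 = 0.874477…
Then the exponent is δ²μ/2 = (μ − 3)²/(2μ) = 9.138285.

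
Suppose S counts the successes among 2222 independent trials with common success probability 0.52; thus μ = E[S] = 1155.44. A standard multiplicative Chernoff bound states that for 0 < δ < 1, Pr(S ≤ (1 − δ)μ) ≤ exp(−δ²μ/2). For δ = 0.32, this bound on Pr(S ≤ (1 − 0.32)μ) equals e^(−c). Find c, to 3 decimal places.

c = δ²μ/2 = 0.32²·1155.44/2 = 59.1585.

59.159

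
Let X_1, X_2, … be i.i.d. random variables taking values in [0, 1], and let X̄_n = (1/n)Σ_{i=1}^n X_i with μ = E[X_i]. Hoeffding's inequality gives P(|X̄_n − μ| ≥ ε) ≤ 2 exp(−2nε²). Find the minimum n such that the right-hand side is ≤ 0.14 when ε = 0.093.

Require 2·exp(−2nε²) ≤ 0.14, i.e. 2nε² ≥ ln(2/0.14) = 2.659260.
So n ≥ 2.659260 / (2·0.093²) = 153.732.
The smallest integer n is 154.

154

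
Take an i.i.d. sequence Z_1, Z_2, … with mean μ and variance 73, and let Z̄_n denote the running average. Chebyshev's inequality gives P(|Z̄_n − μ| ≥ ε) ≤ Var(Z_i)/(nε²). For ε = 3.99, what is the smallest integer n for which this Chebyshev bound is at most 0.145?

Require 73/(n·3.99²) ≤ 0.145, i.e. n ≥ 73/(0.145·3.99²) = 31.623.
The smallest integer n is 32.

32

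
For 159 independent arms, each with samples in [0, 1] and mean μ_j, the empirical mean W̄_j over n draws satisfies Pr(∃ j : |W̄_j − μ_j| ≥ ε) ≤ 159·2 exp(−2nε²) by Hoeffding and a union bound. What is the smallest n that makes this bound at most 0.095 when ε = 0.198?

104

Need 2·159·exp(−2nε²) ≤ 0.095, i.e. exp(−2nε²) ≤ 0.095/318.
So 2nε² ≥ ln(318/0.095) = 8.115930.
Hence n ≥ 8.115930/(2·0.198²) = 103.509.
The smallest integer n is 104.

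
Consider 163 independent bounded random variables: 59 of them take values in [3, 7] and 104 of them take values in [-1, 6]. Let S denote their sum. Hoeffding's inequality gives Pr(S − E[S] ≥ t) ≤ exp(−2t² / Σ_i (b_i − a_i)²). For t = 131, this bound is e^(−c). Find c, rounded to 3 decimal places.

Σ(b_i − a_i)² = 59·4² + 104·7² = 6040.
c = 2t² / 6040 = 2·131² / 6040 = 5.6825.

5.682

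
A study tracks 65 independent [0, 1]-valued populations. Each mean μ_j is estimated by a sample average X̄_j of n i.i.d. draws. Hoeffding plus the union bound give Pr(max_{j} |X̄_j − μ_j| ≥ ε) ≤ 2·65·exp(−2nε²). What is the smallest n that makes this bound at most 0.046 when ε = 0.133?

Need 2·65·exp(−2nε²) ≤ 0.046, i.e. exp(−2nε²) ≤ 0.046/130.
So 2nε² ≥ ln(130/0.046) = 7.946648.
Hence n ≥ 7.946648/(2·0.133²) = 224.621.
The smallest integer n is 225.

225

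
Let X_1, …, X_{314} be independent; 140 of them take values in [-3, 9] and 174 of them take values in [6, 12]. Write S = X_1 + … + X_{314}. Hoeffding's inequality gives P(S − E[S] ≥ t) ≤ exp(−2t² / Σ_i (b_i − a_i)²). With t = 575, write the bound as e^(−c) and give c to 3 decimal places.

Σ(b_i − a_i)² = 140·12² + 174·6² = 26424.
c = 2t² / 26424 = 2·575² / 26424 = 25.0246.

25.025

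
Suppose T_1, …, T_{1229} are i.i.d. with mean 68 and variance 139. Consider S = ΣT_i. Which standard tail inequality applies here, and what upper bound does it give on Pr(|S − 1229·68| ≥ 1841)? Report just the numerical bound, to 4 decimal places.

With mean and variance of each term known, Chebyshev's inequality bounds the deviation of the sum (or sample mean).
Var(S) = n·Var(T_i) = 1229·139 = 170831.
Chebyshev: Pr(|S − 1229·68| ≥ 1841) ≤ Var(S)/1841² = 170831/3389281 = 0.0504.

0.0504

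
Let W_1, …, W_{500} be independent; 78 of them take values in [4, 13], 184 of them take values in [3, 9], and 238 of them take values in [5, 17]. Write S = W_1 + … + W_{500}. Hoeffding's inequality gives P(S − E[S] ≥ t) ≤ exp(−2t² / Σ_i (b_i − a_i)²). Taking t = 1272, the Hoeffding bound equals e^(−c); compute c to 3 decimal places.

68.538

Σ(b_i − a_i)² = 78·9² + 184·6² + 238·12² = 47214.
c = 2t² / 47214 = 2·1272² / 47214 = 68.5383.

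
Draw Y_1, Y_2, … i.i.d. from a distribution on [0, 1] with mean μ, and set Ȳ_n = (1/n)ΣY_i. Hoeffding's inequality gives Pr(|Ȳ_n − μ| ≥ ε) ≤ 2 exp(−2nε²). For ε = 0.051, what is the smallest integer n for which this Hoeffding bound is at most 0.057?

Require 2·exp(−2nε²) ≤ 0.057, i.e. 2nε² ≥ ln(2/0.057) = 3.557851.
So n ≥ 3.557851 / (2·0.051²) = 683.939.
The smallest integer n is 684.

684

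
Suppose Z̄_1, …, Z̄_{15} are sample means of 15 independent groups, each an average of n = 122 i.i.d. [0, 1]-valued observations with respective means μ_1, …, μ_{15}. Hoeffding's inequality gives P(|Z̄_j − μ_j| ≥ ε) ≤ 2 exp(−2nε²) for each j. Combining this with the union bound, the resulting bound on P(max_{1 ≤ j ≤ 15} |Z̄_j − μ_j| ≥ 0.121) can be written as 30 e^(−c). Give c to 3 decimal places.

Union bound over the 15 events: P(max_{1 ≤ j ≤ 15} |Z̄_j − μ_j| ≥ 0.121) ≤ 15·2·exp(−2nε²) = 30 exp(−2·122·0.121²).
So c = 2·122·0.121² = 3.5724.

3.572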